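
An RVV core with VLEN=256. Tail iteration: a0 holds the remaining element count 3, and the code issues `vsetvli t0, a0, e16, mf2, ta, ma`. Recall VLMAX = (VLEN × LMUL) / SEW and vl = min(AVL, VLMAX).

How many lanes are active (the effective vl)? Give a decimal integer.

VLMAX = VLEN×LMUL/SEW = 256×1/2/16 = 8
vl ← min(3, 8) = 3

vl = 3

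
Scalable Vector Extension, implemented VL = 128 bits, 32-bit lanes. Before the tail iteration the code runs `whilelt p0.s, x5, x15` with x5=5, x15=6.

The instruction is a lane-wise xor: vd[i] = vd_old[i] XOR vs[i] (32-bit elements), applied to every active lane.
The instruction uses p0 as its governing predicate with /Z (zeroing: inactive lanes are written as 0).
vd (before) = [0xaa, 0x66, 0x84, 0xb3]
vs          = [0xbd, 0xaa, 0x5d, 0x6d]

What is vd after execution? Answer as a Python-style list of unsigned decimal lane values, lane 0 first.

vd = [23, 0, 0, 0]

lane count: 128 div 32 = 4
active while 5+j < 6, i.e. j ∈ [0,1) capped at 4 ⇒ 1
lane  0: xor(0xaa,0xbd) ⇒ 0x17
lane  1: tail/zero ⇒ 0x00
lane  2: tail/zero ⇒ 0x00
lane  3: tail/zero ⇒ 0x00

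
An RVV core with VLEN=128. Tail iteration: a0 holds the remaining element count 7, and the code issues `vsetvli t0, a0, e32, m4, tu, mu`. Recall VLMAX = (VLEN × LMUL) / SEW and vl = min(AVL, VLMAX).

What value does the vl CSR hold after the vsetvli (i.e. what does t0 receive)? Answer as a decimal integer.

lanes per group: 128·4/32 = 16
vl ← min(7, 16) = 7

vl = 7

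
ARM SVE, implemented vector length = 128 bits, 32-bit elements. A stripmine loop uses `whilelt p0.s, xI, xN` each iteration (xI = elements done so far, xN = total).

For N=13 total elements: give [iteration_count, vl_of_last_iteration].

128-bit reg / 32-bit elem → 4 lanes
iterations = ceil(13/4) = 4; final-pass vl = 1

[iterations, last_vl] = [4, 1]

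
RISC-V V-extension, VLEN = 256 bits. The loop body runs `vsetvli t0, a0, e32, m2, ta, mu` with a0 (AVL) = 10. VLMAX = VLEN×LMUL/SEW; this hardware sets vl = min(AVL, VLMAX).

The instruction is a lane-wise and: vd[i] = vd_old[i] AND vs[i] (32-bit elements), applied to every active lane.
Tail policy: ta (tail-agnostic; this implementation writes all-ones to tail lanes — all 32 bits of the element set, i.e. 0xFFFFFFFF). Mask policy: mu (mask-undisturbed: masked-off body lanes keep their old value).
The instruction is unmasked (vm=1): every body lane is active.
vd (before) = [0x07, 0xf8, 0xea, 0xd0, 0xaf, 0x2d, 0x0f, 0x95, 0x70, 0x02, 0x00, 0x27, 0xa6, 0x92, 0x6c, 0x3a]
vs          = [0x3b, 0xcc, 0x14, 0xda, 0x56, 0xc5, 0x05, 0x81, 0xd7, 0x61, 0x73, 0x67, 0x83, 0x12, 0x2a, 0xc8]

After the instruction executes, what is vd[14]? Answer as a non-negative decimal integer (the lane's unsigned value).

VLMAX = (256 × 2) / 32 = 16 lanes
vl ← min(10, 16) = 10
lane  0: and(0x07,0x3b) ⇒ 0x03
lane  1: and(0xf8,0xcc) ⇒ 0xc8
lane  2: and(0xea,0x14) ⇒ 0x00
lane  3: and(0xd0,0xda) ⇒ 0xd0
lane  4: and(0xaf,0x56) ⇒ 0x06
lane  5: and(0x2d,0xc5) ⇒ 0x05
lane  6: and(0x0f,0x05) ⇒ 0x05
lane  7: and(0x95,0x81) ⇒ 0x81
lane  8: and(0x70,0xd7) ⇒ 0x50
lane  9: and(0x02,0x61) ⇒ 0x00
lane 10: tail/ones ⇒ 0xffffffff
lane 11: tail/ones ⇒ 0xffffffff
lane 12: tail/ones ⇒ 0xffffffff
lane 13: tail/ones ⇒ 0xffffffff
lane 14: tail/ones ⇒ 0xffffffff
lane 15: tail/ones ⇒ 0xffffffff

vd[14] = 4294967295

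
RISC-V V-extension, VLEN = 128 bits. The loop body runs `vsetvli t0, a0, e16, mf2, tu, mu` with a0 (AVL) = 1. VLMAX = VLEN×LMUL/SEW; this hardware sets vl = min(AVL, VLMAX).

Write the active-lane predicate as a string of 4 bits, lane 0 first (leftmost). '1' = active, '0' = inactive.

lanes per group: 128·1/2/16 = 4
vl = min(AVL, VLMAX) = min(1, 4) = 1
bits (lane 0 leftmost): 1000

predicate = 1000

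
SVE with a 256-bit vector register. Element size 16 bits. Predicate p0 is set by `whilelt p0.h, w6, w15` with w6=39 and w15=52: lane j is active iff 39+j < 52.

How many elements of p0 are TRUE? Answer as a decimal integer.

vl = 13

register lanes = 256/16 = 16
whilelt: lane j active iff 39+j < 52 → j < 13 → 13 active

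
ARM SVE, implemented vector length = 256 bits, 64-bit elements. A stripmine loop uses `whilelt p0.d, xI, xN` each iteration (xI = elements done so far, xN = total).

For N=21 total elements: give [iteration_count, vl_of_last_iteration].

lane count: 256 div 64 = 4
N=21: ⌈21/4⌉ = 6 iters; last vl = 21 − 5×4 = 1

[iterations, last_vl] = [6, 1]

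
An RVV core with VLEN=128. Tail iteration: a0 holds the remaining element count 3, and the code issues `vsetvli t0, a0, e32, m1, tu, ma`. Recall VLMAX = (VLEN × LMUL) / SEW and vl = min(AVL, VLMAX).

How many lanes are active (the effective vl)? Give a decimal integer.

VLMAX = (128 × 1) / 32 = 4 lanes
vl = min(AVL, VLMAX) = min(3, 4) = 3

vl = 3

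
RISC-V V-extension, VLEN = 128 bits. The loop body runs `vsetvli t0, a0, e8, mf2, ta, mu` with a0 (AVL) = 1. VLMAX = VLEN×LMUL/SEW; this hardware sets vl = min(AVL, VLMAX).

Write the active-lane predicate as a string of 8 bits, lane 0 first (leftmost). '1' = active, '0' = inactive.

VLMAX = (128 × 1/2) / 8 = 8 lanes
vl = min(AVL, VLMAX) = min(1, 8) = 1
bits (lane 0 leftmost): 10000000

predicate = 10000000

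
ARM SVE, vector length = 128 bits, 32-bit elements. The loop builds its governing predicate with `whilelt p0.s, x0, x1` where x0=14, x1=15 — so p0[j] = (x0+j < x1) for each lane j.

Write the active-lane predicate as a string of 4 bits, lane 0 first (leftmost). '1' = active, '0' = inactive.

lane count: 128 div 32 = 4
whilelt: lane j active iff 14+j < 15 → j < 1 → 1 active
bits (lane 0 leftmost): 1000

predicate = 1000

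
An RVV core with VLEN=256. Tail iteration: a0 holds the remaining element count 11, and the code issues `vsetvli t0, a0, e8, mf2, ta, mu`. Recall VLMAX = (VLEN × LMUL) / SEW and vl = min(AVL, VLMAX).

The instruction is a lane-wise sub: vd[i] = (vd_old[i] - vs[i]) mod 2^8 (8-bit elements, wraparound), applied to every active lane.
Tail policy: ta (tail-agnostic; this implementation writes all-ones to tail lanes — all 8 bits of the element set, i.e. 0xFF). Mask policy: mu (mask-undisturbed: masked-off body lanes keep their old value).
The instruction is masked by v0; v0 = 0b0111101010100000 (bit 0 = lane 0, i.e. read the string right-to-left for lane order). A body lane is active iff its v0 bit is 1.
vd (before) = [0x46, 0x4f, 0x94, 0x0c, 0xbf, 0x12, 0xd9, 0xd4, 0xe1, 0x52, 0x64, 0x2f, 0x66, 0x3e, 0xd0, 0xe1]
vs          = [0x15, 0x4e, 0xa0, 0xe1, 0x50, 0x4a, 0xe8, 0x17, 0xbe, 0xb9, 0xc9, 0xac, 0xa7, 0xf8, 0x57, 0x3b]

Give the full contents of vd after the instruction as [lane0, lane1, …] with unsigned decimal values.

VLMAX = (256 × 1/2) / 8 = 16 lanes
AVL=11 ≤ VLMAX=16, so vl = 11
  i=0: mask-off/keep → 70
  i=1: mask-off/keep → 79
  i=2: mask-off/keep → 148
  i=3: mask-off/keep → 12
  i=4: mask-off/keep → 191
  i=5: sub(0x12,0x4a) → 200
  i=6: mask-off/keep → 217
  i=7: sub(0xd4,0x17) → 189
  i=8: mask-off/keep → 225
  i=9: sub(0x52,0xb9) → 153
  i=10: mask-off/keep → 100
  i=11: tail/ones → 255
  i=12: tail/ones → 255
  i=13: tail/ones → 255
  i=14: tail/ones → 255
  i=15: tail/ones → 255

vd = [70, 79, 148, 12, 191, 200, 217, 189, 225, 153, 100, 255, 255, 255, 255, 255]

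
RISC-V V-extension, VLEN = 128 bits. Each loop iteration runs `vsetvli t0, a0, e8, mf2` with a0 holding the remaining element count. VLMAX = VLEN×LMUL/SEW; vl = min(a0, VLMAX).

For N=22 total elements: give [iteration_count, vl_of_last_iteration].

VLMAX = (128 × 1/2) / 8 = 8 lanes
22 elements at 8/iter → 3 passes, remainder 6 on the last

[iterations, last_vl] = [3, 6]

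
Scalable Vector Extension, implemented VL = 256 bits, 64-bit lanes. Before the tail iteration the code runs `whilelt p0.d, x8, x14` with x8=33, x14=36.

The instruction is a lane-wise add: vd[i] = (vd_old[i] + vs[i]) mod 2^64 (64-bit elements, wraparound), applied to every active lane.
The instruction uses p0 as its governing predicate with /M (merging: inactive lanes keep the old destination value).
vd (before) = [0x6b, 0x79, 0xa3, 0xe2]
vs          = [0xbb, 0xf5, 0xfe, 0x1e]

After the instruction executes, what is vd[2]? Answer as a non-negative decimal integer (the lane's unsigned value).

lane count: 256 div 64 = 4
active while 33+j < 36, i.e. j ∈ [0,3) capped at 4 ⇒ 3
[0] add(0x6b,0xbb) = 0x126
[1] add(0x79,0xf5) = 0x16e
[2] add(0xa3,0xfe) = 0x1a1
[3] tail/keep = 0xe2

vd[2] = 417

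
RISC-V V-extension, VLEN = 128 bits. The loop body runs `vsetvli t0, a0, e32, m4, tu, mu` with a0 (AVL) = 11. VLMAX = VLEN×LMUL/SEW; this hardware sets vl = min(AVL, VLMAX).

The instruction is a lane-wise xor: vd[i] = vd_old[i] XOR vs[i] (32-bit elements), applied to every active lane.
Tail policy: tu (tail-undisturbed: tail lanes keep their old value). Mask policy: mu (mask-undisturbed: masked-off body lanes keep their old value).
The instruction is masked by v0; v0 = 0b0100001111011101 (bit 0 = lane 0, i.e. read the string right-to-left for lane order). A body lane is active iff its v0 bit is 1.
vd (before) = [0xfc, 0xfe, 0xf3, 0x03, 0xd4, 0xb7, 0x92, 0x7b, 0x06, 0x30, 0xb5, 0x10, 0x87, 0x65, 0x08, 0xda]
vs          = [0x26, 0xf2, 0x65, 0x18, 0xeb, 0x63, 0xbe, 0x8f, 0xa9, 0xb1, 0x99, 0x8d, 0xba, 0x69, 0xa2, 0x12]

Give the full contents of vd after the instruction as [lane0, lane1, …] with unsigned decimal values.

vd = [218, 254, 150, 27, 63, 183, 44, 244, 175, 129, 181, 16, 135, 101, 8, 218]

VLMAX = VLEN×LMUL/SEW = 128×4/32 = 16
vl ← min(11, 16) = 11
  i=0: xor(0xfc,0x26) → 218
  i=1: mask-off/keep → 254
  i=2: xor(0xf3,0x65) → 150
  i=3: xor(0x03,0x18) → 27
  i=4: xor(0xd4,0xeb) → 63
  i=5: mask-off/keep → 183
  i=6: xor(0x92,0xbe) → 44
  i=7: xor(0x7b,0x8f) → 244
  i=8: xor(0x06,0xa9) → 175
  i=9: xor(0x30,0xb1) → 129
  i=10: mask-off/keep → 181
  i=11: tail/keep → 16
  i=12: tail/keep → 135
  i=13: tail/keep → 101
  i=14: tail/keep → 8
  i=15: tail/keep → 218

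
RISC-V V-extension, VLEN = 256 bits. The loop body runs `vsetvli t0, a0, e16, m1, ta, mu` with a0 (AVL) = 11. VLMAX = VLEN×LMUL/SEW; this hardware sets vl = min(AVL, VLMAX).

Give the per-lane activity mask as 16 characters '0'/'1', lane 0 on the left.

VLMAX = VLEN×LMUL/SEW = 256×1/16 = 16
AVL=11 ≤ VLMAX=16, so vl = 11
bits (lane 0 leftmost): 1111111111100000

predicate = 1111111111100000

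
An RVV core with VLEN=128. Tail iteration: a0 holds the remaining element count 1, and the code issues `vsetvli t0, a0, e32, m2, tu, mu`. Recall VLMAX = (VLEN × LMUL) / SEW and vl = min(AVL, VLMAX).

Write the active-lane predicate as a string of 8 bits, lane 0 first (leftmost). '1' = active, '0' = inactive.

predicate = 10000000

lanes per group: 128·2/32 = 8
AVL=1 ≤ VLMAX=8, so vl = 1
bits (lane 0 leftmost): 10000000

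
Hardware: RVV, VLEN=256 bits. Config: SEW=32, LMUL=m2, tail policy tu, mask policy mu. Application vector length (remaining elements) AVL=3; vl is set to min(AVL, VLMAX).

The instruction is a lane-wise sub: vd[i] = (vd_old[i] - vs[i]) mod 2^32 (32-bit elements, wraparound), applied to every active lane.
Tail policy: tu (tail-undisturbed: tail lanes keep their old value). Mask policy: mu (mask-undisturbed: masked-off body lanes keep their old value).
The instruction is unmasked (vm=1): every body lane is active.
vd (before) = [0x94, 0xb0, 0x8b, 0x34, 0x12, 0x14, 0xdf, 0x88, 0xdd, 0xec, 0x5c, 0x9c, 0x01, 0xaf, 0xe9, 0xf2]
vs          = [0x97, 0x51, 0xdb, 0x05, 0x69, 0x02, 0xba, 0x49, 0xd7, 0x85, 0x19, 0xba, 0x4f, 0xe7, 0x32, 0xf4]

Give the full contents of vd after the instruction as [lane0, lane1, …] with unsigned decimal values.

lanes per group: 256·2/32 = 16
AVL=3 ≤ VLMAX=16, so vl = 3
  i=0: sub(0x94,0x97) → 4294967293
  i=1: sub(0xb0,0x51) → 95
  i=2: sub(0x8b,0xdb) → 4294967216
  i=3: tail/keep → 52
  i=4: tail/keep → 18
  i=5: tail/keep → 20
  i=6: tail/keep → 223
  i=7: tail/keep → 136
  i=8: tail/keep → 221
  i=9: tail/keep → 236
  i=10: tail/keep → 92
  i=11: tail/keep → 156
  i=12: tail/keep → 1
  i=13: tail/keep → 175
  i=14: tail/keep → 233
  i=15: tail/keep → 242

vd = [4294967293, 95, 4294967216, 52, 18, 20, 223, 136, 221, 236, 92, 156, 1, 175, 233, 242]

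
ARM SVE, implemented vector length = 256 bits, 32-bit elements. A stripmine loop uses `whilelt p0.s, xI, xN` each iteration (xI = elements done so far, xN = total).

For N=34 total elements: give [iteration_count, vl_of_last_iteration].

lane count: 256 div 32 = 8
iterations = ceil(34/8) = 5; final-pass vl = 2

[iterations, last_vl] = [5, 2]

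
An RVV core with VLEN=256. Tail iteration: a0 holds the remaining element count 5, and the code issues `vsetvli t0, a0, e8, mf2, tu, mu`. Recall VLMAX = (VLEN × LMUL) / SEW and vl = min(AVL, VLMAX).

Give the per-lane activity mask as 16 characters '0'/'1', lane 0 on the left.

VLMAX = (256 × 1/2) / 8 = 16 lanes
AVL=5 ≤ VLMAX=16, so vl = 5
bits (lane 0 leftmost): 1111100000000000

predicate = 1111100000000000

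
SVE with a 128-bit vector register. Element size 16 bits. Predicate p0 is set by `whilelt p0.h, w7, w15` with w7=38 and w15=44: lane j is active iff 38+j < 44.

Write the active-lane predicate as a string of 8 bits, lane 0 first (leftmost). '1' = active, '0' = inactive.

register lanes = 128/16 = 8
whilelt: lane j active iff 38+j < 44 → j < 6 → 6 active
bits (lane 0 leftmost): 11111100

predicate = 11111100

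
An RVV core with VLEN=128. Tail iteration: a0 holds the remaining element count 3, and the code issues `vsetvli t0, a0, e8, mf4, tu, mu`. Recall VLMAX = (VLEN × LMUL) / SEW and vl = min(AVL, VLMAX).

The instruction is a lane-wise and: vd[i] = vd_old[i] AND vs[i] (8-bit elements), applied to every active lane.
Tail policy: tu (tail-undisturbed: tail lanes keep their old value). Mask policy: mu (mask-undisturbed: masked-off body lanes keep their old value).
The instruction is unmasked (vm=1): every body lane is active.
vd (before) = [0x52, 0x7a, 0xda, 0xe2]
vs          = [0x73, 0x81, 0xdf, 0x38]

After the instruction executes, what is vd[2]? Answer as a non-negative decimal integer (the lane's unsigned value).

VLMAX = (128 × 1/4) / 8 = 4 lanes
vl ← min(3, 4) = 3
[0] and(0x52,0x73) = 0x52
[1] and(0x7a,0x81) = 0x00
[2] and(0xda,0xdf) = 0xda
[3] tail/keep = 0xe2

vd[2] = 218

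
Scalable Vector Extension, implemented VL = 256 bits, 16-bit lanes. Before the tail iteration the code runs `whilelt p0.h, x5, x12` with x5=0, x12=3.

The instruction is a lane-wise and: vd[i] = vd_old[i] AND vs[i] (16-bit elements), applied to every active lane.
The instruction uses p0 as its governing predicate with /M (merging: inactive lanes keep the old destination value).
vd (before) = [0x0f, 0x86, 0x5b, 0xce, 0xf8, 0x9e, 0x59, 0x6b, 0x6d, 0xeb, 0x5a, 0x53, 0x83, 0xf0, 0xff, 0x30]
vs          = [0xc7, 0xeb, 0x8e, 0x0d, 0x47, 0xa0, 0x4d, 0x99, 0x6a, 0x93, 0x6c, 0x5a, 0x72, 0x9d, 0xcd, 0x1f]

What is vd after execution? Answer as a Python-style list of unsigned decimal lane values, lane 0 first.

vd = [7, 130, 10, 206, 248, 158, 89, 107, 109, 235, 90, 83, 131, 240, 255, 48]

256-bit reg / 16-bit elem → 16 lanes
active while 0+j < 3, i.e. j ∈ [0,3) capped at 16 ⇒ 3
[0] and(0x0f,0xc7) = 0x07
[1] and(0x86,0xeb) = 0x82
[2] and(0x5b,0x8e) = 0x0a
[3] tail/keep = 0xce
[4] tail/keep = 0xf8
[5] tail/keep = 0x9e
[6] tail/keep = 0x59
[7] tail/keep = 0x6b
[8] tail/keep = 0x6d
[9] tail/keep = 0xeb
[10] tail/keep = 0x5a
[11] tail/keep = 0x53
[12] tail/keep = 0x83
[13] tail/keep = 0xf0
[14] tail/keep = 0xff
[15] tail/keep = 0x30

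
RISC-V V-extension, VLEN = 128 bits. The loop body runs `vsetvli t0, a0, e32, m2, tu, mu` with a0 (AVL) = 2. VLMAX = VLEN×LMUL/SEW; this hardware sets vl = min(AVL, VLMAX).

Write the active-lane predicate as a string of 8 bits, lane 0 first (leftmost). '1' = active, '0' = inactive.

lanes per group: 128·2/32 = 8
AVL=2 ≤ VLMAX=8, so vl = 2
bits (lane 0 leftmost): 11000000

predicate = 11000000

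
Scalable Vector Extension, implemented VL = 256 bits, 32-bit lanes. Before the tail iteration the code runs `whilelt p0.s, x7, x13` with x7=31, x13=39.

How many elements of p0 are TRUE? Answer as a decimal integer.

256-bit reg / 32-bit elem → 8 lanes
whilelt: lane j active iff 31+j < 39 → j < 8 → 8 active

vl = 8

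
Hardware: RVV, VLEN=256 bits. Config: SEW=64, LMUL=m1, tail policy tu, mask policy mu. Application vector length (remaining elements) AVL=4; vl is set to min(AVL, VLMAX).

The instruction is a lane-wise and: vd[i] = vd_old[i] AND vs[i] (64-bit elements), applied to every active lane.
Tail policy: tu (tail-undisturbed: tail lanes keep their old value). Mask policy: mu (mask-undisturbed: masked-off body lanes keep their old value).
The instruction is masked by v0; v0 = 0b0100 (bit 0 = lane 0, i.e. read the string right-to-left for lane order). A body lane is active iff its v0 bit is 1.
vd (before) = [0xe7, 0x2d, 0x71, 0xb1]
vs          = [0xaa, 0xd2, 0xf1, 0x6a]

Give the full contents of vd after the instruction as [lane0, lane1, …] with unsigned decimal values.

lanes per group: 256·1/64 = 4
AVL=4 ≤ VLMAX=4, so vl = 4
lane  0: mask-off/keep ⇒ 0xe7
lane  1: mask-off/keep ⇒ 0x2d
lane  2: and(0x71,0xf1) ⇒ 0x71
lane  3: mask-off/keep ⇒ 0xb1

vd = [231, 45, 113, 177]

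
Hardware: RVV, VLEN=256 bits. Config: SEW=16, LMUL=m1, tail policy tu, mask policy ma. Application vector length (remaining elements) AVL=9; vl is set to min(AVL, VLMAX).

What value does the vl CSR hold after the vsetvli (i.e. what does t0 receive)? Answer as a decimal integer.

vl = 9

VLMAX = VLEN×LMUL/SEW = 256×1/16 = 16
vl = min(AVL, VLMAX) = min(9, 16) = 9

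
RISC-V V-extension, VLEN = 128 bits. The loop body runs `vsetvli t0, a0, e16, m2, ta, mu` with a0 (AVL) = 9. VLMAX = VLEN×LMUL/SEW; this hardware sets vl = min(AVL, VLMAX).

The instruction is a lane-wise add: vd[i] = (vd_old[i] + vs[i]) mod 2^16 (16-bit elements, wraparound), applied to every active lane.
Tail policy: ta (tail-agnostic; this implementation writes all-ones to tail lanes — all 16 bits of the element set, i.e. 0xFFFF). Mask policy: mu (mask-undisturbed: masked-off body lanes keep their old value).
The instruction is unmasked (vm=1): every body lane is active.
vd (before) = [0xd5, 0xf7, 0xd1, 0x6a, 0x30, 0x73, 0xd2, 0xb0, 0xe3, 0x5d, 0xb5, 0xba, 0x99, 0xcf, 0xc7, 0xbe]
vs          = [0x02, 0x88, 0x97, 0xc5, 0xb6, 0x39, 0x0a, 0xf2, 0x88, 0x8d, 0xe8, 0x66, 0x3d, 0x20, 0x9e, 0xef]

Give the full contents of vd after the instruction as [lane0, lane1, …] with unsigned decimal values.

vd = [215, 383, 360, 303, 230, 172, 220, 418, 363, 65535, 65535, 65535, 65535, 65535, 65535, 65535]

VLMAX = VLEN×LMUL/SEW = 128×2/16 = 16
AVL=9 ≤ VLMAX=16, so vl = 9
vd[0] add(0xd5,0x02) -> 0xd7
vd[1] add(0xf7,0x88) -> 0x17f
vd[2] add(0xd1,0x97) -> 0x168
vd[3] add(0x6a,0xc5) -> 0x12f
vd[4] add(0x30,0xb6) -> 0xe6
vd[5] add(0x73,0x39) -> 0xac
vd[6] add(0xd2,0x0a) -> 0xdc
vd[7] add(0xb0,0xf2) -> 0x1a2
vd[8] add(0xe3,0x88) -> 0x16b
vd[9] tail/ones -> 0xffff
vd[10] tail/ones -> 0xffff
vd[11] tail/ones -> 0xffff
vd[12] tail/ones -> 0xffff
vd[13] tail/ones -> 0xffff
vd[14] tail/ones -> 0xffff
vd[15] tail/ones -> 0xffff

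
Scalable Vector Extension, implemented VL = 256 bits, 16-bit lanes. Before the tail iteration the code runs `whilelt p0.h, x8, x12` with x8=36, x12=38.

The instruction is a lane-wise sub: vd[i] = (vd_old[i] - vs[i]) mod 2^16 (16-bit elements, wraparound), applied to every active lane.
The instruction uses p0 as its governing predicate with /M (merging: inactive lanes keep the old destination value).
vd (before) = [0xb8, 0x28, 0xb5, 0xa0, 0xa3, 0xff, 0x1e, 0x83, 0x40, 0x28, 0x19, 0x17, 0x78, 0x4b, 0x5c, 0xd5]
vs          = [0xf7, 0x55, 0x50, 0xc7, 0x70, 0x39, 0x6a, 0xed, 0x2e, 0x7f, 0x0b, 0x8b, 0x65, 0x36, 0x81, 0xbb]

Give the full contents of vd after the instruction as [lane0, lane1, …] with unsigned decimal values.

vd = [65473, 65491, 181, 160, 163, 255, 30, 131, 64, 40, 25, 23, 120, 75, 92, 213]

lane count: 256 div 16 = 16
whilelt: lane j active iff 36+j < 38 → j < 2 → 2 active
[0] sub(0xb8,0xf7) = 0xffc1
[1] sub(0x28,0x55) = 0xffd3
[2] tail/keep = 0xb5
[3] tail/keep = 0xa0
[4] tail/keep = 0xa3
[5] tail/keep = 0xff
[6] tail/keep = 0x1e
[7] tail/keep = 0x83
[8] tail/keep = 0x40
[9] tail/keep = 0x28
[10] tail/keep = 0x19
[11] tail/keep = 0x17
[12] tail/keep = 0x78
[13] tail/keep = 0x4b
[14] tail/keep = 0x5c
[15] tail/keep = 0xd5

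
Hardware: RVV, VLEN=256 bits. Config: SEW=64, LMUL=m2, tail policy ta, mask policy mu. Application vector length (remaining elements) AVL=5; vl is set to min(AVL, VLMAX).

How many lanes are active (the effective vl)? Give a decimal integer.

vl = 5

VLMAX = VLEN×LMUL/SEW = 256×2/64 = 8
vl = min(AVL, VLMAX) = min(5, 8) = 5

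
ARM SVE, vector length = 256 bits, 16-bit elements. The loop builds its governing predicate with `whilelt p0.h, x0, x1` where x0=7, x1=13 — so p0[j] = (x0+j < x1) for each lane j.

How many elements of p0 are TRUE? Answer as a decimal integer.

lane count: 256 div 16 = 16
whilelt: lane j active iff 7+j < 13 → j < 6 → 6 active

vl = 6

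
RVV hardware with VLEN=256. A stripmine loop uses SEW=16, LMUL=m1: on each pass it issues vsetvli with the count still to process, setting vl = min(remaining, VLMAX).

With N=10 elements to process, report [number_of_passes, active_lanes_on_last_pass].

VLMAX = (256 × 1) / 16 = 16 lanes
iterations = ceil(10/16) = 1; final-pass vl = 10

[iterations, last_vl] = [1, 10]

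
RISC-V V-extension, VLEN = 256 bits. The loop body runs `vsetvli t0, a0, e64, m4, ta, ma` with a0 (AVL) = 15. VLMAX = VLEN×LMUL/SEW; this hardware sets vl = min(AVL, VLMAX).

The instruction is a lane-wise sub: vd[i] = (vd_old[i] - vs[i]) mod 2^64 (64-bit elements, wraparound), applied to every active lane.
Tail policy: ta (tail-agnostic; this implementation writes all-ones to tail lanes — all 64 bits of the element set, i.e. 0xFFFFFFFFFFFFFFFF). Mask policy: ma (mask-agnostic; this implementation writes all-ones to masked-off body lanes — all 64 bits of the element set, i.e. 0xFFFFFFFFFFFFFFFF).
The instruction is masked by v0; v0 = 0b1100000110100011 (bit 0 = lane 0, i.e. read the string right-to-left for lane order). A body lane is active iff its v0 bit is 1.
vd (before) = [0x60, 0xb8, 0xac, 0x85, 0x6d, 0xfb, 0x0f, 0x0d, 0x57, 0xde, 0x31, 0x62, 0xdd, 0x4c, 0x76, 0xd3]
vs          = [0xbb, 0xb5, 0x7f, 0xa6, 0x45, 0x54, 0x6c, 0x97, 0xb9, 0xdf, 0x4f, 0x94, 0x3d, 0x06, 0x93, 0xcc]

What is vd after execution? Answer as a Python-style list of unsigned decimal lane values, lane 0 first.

vd = [18446744073709551525, 3, 18446744073709551615, 18446744073709551615, 18446744073709551615, 167, 18446744073709551615, 18446744073709551478, 18446744073709551518, 18446744073709551615, 18446744073709551615, 18446744073709551615, 18446744073709551615, 18446744073709551615, 18446744073709551587, 18446744073709551615]

VLMAX = (256 × 4) / 64 = 16 lanes
vl = min(AVL, VLMAX) = min(15, 16) = 15
vd[0] sub(0x60,0xbb) -> 0xffffffffffffffa5
vd[1] sub(0xb8,0xb5) -> 0x03
vd[2] mask-off/ones -> 0xffffffffffffffff
vd[3] mask-off/ones -> 0xffffffffffffffff
vd[4] mask-off/ones -> 0xffffffffffffffff
vd[5] sub(0xfb,0x54) -> 0xa7
vd[6] mask-off/ones -> 0xffffffffffffffff
vd[7] sub(0x0d,0x97) -> 0xffffffffffffff76
vd[8] sub(0x57,0xb9) -> 0xffffffffffffff9e
vd[9] mask-off/ones -> 0xffffffffffffffff
vd[10] mask-off/ones -> 0xffffffffffffffff
vd[11] mask-off/ones -> 0xffffffffffffffff
vd[12] mask-off/ones -> 0xffffffffffffffff
vd[13] mask-off/ones -> 0xffffffffffffffff
vd[14] sub(0x76,0x93) -> 0xffffffffffffffe3
vd[15] tail/ones -> 0xffffffffffffffff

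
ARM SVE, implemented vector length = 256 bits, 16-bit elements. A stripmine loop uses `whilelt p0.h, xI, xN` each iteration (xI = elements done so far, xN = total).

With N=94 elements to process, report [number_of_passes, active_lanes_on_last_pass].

lane count: 256 div 16 = 16
iterations = ceil(94/16) = 6; final-pass vl = 14

[iterations, last_vl] = [6, 14]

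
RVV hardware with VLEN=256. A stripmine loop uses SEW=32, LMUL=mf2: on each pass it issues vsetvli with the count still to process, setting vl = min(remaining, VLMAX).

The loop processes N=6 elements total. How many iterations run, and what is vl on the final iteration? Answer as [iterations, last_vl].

VLMAX = VLEN×LMUL/SEW = 256×1/2/32 = 4
iterations = ceil(6/4) = 2; final-pass vl = 2

[iterations, last_vl] = [2, 2]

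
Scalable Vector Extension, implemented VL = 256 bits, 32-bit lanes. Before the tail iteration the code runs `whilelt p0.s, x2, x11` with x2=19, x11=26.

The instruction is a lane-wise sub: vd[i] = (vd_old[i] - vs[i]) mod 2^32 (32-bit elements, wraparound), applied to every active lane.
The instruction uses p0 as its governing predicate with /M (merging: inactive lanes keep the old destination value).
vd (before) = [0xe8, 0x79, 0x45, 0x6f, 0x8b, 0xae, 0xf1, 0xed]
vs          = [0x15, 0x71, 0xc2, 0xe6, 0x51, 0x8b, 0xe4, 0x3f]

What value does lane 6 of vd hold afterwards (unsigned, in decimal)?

register lanes = 256/32 = 8
p0[j] = (19+j < 26); true for j=0..6 → 7 lanes set
[0] sub(0xe8,0x15) = 0xd3
[1] sub(0x79,0x71) = 0x08
[2] sub(0x45,0xc2) = 0xffffff83
[3] sub(0x6f,0xe6) = 0xffffff89
[4] sub(0x8b,0x51) = 0x3a
[5] sub(0xae,0x8b) = 0x23
[6] sub(0xf1,0xe4) = 0x0d
[7] tail/keep = 0xed

vd[6] = 13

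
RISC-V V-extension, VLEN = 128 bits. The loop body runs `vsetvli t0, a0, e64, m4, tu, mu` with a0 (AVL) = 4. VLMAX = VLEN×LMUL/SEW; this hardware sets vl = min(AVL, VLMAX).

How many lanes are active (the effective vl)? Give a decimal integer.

lanes per group: 128·4/64 = 8
vl = min(AVL, VLMAX) = min(4, 8) = 4

vl = 4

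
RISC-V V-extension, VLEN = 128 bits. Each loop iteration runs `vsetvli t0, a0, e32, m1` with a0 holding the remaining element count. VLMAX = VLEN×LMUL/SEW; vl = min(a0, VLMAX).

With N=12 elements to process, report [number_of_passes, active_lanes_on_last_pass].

VLMAX = (128 × 1) / 32 = 4 lanes
12 elements at 4/iter → 3 passes, remainder 4 on the last

[iterations, last_vl] = [3, 4]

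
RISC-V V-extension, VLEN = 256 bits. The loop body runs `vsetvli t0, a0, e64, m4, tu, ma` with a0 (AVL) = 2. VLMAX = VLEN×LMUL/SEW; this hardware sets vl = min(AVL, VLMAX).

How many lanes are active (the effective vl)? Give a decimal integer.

VLMAX = VLEN×LMUL/SEW = 256×4/64 = 16
AVL=2 ≤ VLMAX=16, so vl = 2

vl = 2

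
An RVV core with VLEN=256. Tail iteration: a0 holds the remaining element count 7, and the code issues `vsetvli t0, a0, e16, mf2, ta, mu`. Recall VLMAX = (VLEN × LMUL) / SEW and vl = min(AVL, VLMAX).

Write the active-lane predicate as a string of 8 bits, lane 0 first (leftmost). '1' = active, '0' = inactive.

predicate = 11111110

lanes per group: 256·1/2/16 = 8
AVL=7 ≤ VLMAX=8, so vl = 7
bits (lane 0 leftmost): 11111110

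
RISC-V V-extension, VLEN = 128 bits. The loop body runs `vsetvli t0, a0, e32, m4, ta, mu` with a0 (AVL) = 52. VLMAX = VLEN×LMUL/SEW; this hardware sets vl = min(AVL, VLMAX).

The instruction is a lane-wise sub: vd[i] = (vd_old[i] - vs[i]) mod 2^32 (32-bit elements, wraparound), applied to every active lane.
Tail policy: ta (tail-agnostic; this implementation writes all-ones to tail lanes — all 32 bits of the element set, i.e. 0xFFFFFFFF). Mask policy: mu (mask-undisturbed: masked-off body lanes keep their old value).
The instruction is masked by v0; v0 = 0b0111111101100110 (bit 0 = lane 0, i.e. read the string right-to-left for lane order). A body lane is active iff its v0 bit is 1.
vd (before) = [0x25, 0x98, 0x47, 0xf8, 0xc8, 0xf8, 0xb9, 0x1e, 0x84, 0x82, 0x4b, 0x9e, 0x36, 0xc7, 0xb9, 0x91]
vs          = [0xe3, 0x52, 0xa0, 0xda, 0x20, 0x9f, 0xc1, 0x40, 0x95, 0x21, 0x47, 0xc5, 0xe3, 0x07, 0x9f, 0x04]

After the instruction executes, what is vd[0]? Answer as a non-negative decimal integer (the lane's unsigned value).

vd[0] = 37

VLMAX = (128 × 4) / 32 = 16 lanes
vl = min(AVL, VLMAX) = min(52, 16) = 16
lane  0: mask-off/keep ⇒ 0x25
lane  1: sub(0x98,0x52) ⇒ 0x46
lane  2: sub(0x47,0xa0) ⇒ 0xffffffa7
lane  3: mask-off/keep ⇒ 0xf8
lane  4: mask-off/keep ⇒ 0xc8
lane  5: sub(0xf8,0x9f) ⇒ 0x59
lane  6: sub(0xb9,0xc1) ⇒ 0xfffffff8
lane  7: mask-off/keep ⇒ 0x1e
lane  8: sub(0x84,0x95) ⇒ 0xffffffef
lane  9: sub(0x82,0x21) ⇒ 0x61
lane 10: sub(0x4b,0x47) ⇒ 0x04
lane 11: sub(0x9e,0xc5) ⇒ 0xffffffd9
lane 12: sub(0x36,0xe3) ⇒ 0xffffff53
lane 13: sub(0xc7,0x07) ⇒ 0xc0
lane 14: sub(0xb9,0x9f) ⇒ 0x1a
lane 15: mask-off/keep ⇒ 0x91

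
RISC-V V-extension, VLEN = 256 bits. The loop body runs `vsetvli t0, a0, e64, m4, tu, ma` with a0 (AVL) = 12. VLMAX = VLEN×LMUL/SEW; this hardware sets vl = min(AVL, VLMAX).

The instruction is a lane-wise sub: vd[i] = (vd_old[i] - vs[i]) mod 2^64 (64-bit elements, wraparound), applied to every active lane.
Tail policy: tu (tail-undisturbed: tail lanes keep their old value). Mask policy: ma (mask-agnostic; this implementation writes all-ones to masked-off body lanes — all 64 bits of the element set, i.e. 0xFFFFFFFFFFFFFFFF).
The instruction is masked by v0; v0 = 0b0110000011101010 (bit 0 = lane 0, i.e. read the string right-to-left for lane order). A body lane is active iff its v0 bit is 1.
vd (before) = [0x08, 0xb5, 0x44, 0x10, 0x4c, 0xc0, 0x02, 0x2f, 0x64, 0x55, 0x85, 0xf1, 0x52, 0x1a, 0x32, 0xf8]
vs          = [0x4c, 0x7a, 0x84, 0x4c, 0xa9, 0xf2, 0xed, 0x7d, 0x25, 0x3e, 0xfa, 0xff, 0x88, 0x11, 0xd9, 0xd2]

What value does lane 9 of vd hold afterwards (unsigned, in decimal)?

VLMAX = VLEN×LMUL/SEW = 256×4/64 = 16
vl ← min(12, 16) = 12
vd[0] mask-off/ones -> 0xffffffffffffffff
vd[1] sub(0xb5,0x7a) -> 0x3b
vd[2] mask-off/ones -> 0xffffffffffffffff
vd[3] sub(0x10,0x4c) -> 0xffffffffffffffc4
vd[4] mask-off/ones -> 0xffffffffffffffff
vd[5] sub(0xc0,0xf2) -> 0xffffffffffffffce
vd[6] sub(0x02,0xed) -> 0xffffffffffffff15
vd[7] sub(0x2f,0x7d) -> 0xffffffffffffffb2
vd[8] mask-off/ones -> 0xffffffffffffffff
vd[9] mask-off/ones -> 0xffffffffffffffff
vd[10] mask-off/ones -> 0xffffffffffffffff
vd[11] mask-off/ones -> 0xffffffffffffffff
vd[12] tail/keep -> 0x52
vd[13] tail/keep -> 0x1a
vd[14] tail/keep -> 0x32
vd[15] tail/keep -> 0xf8

vd[9] = 18446744073709551615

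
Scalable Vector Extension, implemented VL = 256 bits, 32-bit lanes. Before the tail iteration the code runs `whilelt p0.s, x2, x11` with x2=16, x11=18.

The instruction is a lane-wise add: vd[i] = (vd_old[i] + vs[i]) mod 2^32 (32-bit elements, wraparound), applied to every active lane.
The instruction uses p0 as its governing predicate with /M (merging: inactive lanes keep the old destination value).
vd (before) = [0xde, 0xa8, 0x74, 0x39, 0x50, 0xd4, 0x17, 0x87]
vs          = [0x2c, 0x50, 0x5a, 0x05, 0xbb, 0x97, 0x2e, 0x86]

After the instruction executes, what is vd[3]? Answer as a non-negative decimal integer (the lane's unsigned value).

lane count: 256 div 32 = 8
active while 16+j < 18, i.e. j ∈ [0,2) capped at 8 ⇒ 2
vd[0] add(0xde,0x2c) -> 0x10a
vd[1] add(0xa8,0x50) -> 0xf8
vd[2] tail/keep -> 0x74
vd[3] tail/keep -> 0x39
vd[4] tail/keep -> 0x50
vd[5] tail/keep -> 0xd4
vd[6] tail/keep -> 0x17
vd[7] tail/keep -> 0x87

vd[3] = 57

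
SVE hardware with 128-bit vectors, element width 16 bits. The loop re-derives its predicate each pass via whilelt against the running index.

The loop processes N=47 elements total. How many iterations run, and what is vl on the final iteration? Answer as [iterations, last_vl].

register lanes = 128/16 = 8
iterations = ceil(47/8) = 6; final-pass vl = 7

[iterations, last_vl] = [6, 7]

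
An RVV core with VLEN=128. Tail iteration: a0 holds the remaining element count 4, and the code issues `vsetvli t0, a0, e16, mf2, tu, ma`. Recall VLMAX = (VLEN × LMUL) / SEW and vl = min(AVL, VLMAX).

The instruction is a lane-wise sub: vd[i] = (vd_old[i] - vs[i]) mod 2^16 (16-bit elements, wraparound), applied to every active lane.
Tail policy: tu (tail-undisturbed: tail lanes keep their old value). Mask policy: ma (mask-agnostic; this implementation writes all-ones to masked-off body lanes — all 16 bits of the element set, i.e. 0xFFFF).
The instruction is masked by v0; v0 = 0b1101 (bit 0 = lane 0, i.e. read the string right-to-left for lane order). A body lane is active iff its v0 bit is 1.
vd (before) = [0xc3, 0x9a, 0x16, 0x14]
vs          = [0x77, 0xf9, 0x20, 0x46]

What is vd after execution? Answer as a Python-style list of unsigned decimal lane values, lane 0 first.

vd = [76, 65535, 65526, 65486]

VLMAX = (128 × 1/2) / 16 = 4 lanes
AVL=4 ≤ VLMAX=4, so vl = 4
lane  0: sub(0xc3,0x77) ⇒ 0x4c
lane  1: mask-off/ones ⇒ 0xffff
lane  2: sub(0x16,0x20) ⇒ 0xfff6
lane  3: sub(0x14,0x46) ⇒ 0xffce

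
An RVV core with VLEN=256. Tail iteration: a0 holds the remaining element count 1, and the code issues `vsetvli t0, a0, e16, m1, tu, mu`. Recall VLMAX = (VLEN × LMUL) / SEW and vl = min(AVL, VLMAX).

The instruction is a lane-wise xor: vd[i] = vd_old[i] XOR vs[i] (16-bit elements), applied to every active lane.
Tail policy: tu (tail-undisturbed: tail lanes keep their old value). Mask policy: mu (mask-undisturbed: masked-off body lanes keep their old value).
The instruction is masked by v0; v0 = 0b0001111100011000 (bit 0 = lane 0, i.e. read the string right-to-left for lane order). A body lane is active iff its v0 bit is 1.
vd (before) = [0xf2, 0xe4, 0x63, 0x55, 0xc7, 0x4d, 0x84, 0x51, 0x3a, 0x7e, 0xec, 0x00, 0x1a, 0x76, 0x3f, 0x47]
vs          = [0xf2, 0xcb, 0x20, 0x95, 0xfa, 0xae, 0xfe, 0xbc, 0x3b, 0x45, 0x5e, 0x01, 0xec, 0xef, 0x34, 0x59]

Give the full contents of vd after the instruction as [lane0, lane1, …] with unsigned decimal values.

vd = [242, 228, 99, 85, 199, 77, 132, 81, 58, 126, 236, 0, 26, 118, 63, 71]

lanes per group: 256·1/16 = 16
AVL=1 ≤ VLMAX=16, so vl = 1
  i=0: mask-off/keep → 242
  i=1: tail/keep → 228
  i=2: tail/keep → 99
  i=3: tail/keep → 85
  i=4: tail/keep → 199
  i=5: tail/keep → 77
  i=6: tail/keep → 132
  i=7: tail/keep → 81
  i=8: tail/keep → 58
  i=9: tail/keep → 126
  i=10: tail/keep → 236
  i=11: tail/keep → 0
  i=12: tail/keep → 26
  i=13: tail/keep → 118
  i=14: tail/keep → 63
  i=15: tail/keep → 71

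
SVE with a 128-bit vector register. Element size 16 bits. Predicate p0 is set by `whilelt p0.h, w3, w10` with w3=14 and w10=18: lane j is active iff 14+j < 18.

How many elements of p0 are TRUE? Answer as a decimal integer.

register lanes = 128/16 = 8
p0[j] = (14+j < 18); true for j=0..3 → 4 lanes set

vl = 4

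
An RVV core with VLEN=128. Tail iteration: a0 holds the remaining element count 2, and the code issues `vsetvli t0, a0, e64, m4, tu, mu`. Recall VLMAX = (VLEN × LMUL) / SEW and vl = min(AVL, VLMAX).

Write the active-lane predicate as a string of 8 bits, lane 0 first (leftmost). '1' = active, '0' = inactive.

VLMAX = (128 × 4) / 64 = 8 lanes
vl ← min(2, 8) = 2
bits (lane 0 leftmost): 11000000

predicate = 11000000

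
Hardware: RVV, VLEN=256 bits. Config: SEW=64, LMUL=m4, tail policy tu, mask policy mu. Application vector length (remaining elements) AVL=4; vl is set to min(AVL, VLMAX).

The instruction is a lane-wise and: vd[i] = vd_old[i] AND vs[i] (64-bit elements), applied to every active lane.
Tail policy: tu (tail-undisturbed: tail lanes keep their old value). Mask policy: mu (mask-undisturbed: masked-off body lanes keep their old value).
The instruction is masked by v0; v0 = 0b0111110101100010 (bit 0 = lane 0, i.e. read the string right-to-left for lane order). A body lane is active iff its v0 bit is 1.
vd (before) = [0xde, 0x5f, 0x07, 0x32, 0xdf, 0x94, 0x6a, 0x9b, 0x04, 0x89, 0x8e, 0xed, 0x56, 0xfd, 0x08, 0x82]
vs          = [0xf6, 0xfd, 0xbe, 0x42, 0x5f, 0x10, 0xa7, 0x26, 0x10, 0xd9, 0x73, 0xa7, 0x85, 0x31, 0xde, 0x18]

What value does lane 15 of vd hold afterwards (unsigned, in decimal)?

VLMAX = VLEN×LMUL/SEW = 256×4/64 = 16
vl = min(AVL, VLMAX) = min(4, 16) = 4
lane  0: mask-off/keep ⇒ 0xde
lane  1: and(0x5f,0xfd) ⇒ 0x5d
lane  2: mask-off/keep ⇒ 0x07
lane  3: mask-off/keep ⇒ 0x32
lane  4: tail/keep ⇒ 0xdf
lane  5: tail/keep ⇒ 0x94
lane  6: tail/keep ⇒ 0x6a
lane  7: tail/keep ⇒ 0x9b
lane  8: tail/keep ⇒ 0x04
lane  9: tail/keep ⇒ 0x89
lane 10: tail/keep ⇒ 0x8e
lane 11: tail/keep ⇒ 0xed
lane 12: tail/keep ⇒ 0x56
lane 13: tail/keep ⇒ 0xfd
lane 14: tail/keep ⇒ 0x08
lane 15: tail/keep ⇒ 0x82

vd[15] = 130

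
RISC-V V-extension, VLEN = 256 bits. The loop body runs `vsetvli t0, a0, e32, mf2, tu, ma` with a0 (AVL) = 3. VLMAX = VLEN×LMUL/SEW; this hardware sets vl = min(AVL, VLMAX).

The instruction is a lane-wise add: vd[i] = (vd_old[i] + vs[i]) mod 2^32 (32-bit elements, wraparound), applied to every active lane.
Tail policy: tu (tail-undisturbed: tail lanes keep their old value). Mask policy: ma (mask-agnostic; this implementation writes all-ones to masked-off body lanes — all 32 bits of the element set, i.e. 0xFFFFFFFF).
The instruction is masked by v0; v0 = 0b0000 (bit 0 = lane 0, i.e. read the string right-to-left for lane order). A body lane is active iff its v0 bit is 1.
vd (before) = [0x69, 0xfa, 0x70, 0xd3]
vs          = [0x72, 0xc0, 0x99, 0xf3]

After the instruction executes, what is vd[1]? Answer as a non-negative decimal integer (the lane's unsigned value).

VLMAX = (256 × 1/2) / 32 = 4 lanes
vl ← min(3, 4) = 3
  i=0: mask-off/ones → 4294967295
  i=1: mask-off/ones → 4294967295
  i=2: mask-off/ones → 4294967295
  i=3: tail/keep → 211

vd[1] = 4294967295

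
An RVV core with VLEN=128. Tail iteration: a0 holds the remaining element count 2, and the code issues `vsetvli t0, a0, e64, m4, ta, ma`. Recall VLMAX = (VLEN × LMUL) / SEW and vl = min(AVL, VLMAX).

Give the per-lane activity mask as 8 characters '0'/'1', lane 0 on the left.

VLMAX = (128 × 4) / 64 = 8 lanes
AVL=2 ≤ VLMAX=8, so vl = 2
bits (lane 0 leftmost): 11000000

predicate = 11000000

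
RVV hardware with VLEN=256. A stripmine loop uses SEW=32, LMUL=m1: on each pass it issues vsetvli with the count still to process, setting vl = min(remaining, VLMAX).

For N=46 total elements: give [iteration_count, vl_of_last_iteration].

[iterations, last_vl] = [6, 6]

VLMAX = VLEN×LMUL/SEW = 256×1/32 = 8
N=46: ⌈46/8⌉ = 6 iters; last vl = 46 − 5×8 = 6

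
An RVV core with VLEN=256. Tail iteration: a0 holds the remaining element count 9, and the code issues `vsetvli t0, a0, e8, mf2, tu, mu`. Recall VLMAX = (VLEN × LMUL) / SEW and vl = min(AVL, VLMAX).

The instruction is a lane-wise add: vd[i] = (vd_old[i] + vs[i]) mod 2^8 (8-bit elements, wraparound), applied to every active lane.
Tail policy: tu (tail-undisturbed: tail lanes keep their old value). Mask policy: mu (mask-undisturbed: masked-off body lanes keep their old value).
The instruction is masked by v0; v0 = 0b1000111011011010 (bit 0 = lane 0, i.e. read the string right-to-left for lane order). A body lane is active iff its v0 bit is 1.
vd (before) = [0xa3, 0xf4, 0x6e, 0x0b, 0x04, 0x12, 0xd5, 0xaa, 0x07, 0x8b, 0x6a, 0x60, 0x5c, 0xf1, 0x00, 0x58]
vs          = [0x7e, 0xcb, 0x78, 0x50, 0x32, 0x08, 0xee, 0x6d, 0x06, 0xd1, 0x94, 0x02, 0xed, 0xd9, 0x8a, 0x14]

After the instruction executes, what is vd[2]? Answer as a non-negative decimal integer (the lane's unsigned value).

lanes per group: 256·1/2/8 = 16
AVL=9 ≤ VLMAX=16, so vl = 9
  i=0: mask-off/keep → 163
  i=1: add(0xf4,0xcb) → 191
  i=2: mask-off/keep → 110
  i=3: add(0x0b,0x50) → 91
  i=4: add(0x04,0x32) → 54
  i=5: mask-off/keep → 18
  i=6: add(0xd5,0xee) → 195
  i=7: add(0xaa,0x6d) → 23
  i=8: mask-off/keep → 7
  i=9: tail/keep → 139
  i=10: tail/keep → 106
  i=11: tail/keep → 96
  i=12: tail/keep → 92
  i=13: tail/keep → 241
  i=14: tail/keep → 0
  i=15: tail/keep → 88

vd[2] = 110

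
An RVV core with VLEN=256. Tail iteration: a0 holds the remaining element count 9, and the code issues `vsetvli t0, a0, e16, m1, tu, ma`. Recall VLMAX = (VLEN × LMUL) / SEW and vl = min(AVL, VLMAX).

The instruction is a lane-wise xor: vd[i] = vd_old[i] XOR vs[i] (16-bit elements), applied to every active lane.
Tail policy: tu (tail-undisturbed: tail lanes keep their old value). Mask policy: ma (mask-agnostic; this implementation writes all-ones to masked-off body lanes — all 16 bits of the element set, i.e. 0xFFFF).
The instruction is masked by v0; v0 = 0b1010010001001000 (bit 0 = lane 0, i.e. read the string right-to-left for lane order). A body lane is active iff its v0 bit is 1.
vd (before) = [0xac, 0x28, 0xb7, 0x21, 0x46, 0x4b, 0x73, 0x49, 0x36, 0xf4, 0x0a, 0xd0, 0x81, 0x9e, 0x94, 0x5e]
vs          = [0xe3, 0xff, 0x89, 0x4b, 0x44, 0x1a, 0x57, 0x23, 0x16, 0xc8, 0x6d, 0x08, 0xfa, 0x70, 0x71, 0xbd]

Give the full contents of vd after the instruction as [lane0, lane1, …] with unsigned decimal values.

lanes per group: 256·1/16 = 16
AVL=9 ≤ VLMAX=16, so vl = 9
vd[0] mask-off/ones -> 0xffff
vd[1] mask-off/ones -> 0xffff
vd[2] mask-off/ones -> 0xffff
vd[3] xor(0x21,0x4b) -> 0x6a
vd[4] mask-off/ones -> 0xffff
vd[5] mask-off/ones -> 0xffff
vd[6] xor(0x73,0x57) -> 0x24
vd[7] mask-off/ones -> 0xffff
vd[8] mask-off/ones -> 0xffff
vd[9] tail/keep -> 0xf4
vd[10] tail/keep -> 0x0a
vd[11] tail/keep -> 0xd0
vd[12] tail/keep -> 0x81
vd[13] tail/keep -> 0x9e
vd[14] tail/keep -> 0x94
vd[15] tail/keep -> 0x5e

vd = [65535, 65535, 65535, 106, 65535, 65535, 36, 65535, 65535, 244, 10, 208, 129, 158, 148, 94]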